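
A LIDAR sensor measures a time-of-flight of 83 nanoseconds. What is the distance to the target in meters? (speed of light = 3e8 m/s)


tof = 83 ns = 8.3e-08 s
dist = c * tof / 2
= 3e8 * 8.3e-08 / 2
= 12.45 m


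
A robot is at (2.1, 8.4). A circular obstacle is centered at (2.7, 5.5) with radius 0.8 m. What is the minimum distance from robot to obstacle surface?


center_dist = sqrt((2.1-2.7)^2 + (8.4-5.5)^2)
= sqrt(0.36 + 8.41)
= 2.9614
min_dist = center_dist - radius = 2.9614 - 0.8 = 2.1614 m


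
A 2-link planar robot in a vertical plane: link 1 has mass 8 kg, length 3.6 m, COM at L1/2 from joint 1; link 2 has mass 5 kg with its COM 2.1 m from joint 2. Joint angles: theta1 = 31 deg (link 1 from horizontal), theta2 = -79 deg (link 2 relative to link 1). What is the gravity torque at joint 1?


Horizontal distance from joint 1 to link-1 COM:
  x_c1 = (L1/2)*cos(t1) = 1.8 * 0.8572 = 1.5429 m
Horizontal distance from joint 1 to link-2 COM:
  x_c2 = L1*cos(t1) + Lc2*cos(t1+t2)
       = 3.6*0.8572 + 2.1*0.6691 = 4.491 m
tau1 = m1*g*x_c1 + m2*g*x_c2
     = 8*9.81*1.5429 + 5*9.81*4.491
     = 121.0869 + 220.2824
     = 341.3693 Nm


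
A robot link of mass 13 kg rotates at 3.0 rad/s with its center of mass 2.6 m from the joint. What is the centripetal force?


F = m * omega^2 * r
= 13 * 3.0^2 * 2.6
= 13 * 9.0 * 2.6
= 304.2 N


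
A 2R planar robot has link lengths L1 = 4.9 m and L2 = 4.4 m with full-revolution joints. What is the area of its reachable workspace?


r_max = L1 + L2 = 9.3 m
r_min = |L1 - L2| = 0.5 m
Area = pi*(r_max^2 - r_min^2)
= pi*(86.49 - 0.25)
= pi * 86.24
= 270.931 m^2


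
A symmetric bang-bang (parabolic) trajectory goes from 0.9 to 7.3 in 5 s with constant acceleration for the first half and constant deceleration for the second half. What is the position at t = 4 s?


Symmetric rest-to-rest: each phase covers (pf-p0)/2 in time T/2. 0.5*a*(T/2)^2 = (pf-p0)/2 => a = 4*(pf-p0)/T^2
a = 4*(7.3-0.9)/5^2 = 1.024
t = 4 is in the deceleration phase (t > T/2).
p = pf - 0.5*a*(T-t)^2 = 7.3 - 0.5*1.024*1^2
= 6.788


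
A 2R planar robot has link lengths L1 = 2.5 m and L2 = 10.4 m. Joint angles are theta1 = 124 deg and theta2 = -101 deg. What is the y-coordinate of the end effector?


Convert angles to radians: theta1 = 2.1642, theta2 = -1.7628
y = L1*sin(theta1) + L2*sin(theta1+theta2)
y = 2.0726 + 4.0636
y = 6.1362


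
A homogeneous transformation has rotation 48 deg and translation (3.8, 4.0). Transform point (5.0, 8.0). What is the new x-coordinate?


x' = cos(theta)*px - sin(theta)*py + tx
= 0.6691*5.0 - 0.7431*8.0 + 3.8
= 1.2005


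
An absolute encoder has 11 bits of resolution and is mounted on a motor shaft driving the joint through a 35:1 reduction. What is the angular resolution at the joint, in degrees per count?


counts = 2^11 = 2048
effective counts at joint = 2048 * 35 = 71680
resolution = 360 / 71680
= 0.005 deg/count


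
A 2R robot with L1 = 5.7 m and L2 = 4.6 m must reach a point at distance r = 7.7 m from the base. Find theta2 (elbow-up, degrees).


cos(theta2) = (r^2 - L1^2 - L2^2) / (2*L1*L2)
cos(theta2) = (59.29 - 32.49 - 21.16) / 52.44
cos(theta2) = 0.107551
theta2 = 83.8258 degrees


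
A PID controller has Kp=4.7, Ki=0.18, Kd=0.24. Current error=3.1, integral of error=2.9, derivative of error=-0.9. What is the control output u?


u = Kp*e + Ki*int(e) + Kd*de/dt
= 4.7*3.1 + 0.18*2.9 + 0.24*(-0.9)
= 14.57 + 0.522 + -0.216
= 14.876


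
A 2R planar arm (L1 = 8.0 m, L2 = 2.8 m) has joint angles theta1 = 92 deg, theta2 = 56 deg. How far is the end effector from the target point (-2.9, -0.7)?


End effector via forward kinematics:
x = L1*cos(t1) + L2*cos(t1+t2) = -2.6537
y = L1*sin(t1) + L2*sin(t1+t2) = 9.4789
Distance to target:
d = sqrt((-2.9 - -2.6537)^2 + (-0.7 - 9.4789)^2)
= sqrt(0.0606 + 103.61)
= 10.1819 m


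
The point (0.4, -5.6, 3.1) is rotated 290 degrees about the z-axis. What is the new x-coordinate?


Rotation about z-axis: x' = x*cos(theta) - y*sin(theta)
= 0.4 * 0.342 - -5.6 * -0.9397
= -5.1255


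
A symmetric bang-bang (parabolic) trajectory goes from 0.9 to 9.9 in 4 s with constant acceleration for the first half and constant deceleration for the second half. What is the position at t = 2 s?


Symmetric rest-to-rest: each phase covers (pf-p0)/2 in time T/2. 0.5*a*(T/2)^2 = (pf-p0)/2 => a = 4*(pf-p0)/T^2
a = 4*(9.9-0.9)/4^2 = 2.25
t = 2 is in the acceleration phase (t <= T/2).
p = p0 + 0.5*a*t^2 = 0.9 + 0.5*2.25*2^2
= 5.4


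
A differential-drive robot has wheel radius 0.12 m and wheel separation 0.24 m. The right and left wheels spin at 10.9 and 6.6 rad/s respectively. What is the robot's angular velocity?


vR = r*wR = 0.12*10.9 = 1.308 m/s
vL = r*wL = 0.12*6.6 = 0.792 m/s
v = (vR+vL)/2 = 1.05 m/s
omega = (vR-vL)/L = 2.15 rad/s
angular velocity = 2.15 rad/s


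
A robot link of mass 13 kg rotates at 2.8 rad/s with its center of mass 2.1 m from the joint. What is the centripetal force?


F = m * omega^2 * r
= 13 * 2.8^2 * 2.1
= 13 * 7.84 * 2.1
= 214.032 N


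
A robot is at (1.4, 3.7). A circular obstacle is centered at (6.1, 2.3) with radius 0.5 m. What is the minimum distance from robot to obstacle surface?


center_dist = sqrt((1.4-6.1)^2 + (3.7-2.3)^2)
= sqrt(22.09 + 1.96)
= 4.9041
min_dist = center_dist - radius = 4.9041 - 0.5 = 4.4041 m


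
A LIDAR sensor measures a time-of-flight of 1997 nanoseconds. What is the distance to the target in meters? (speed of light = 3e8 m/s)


tof = 1997 ns = 1.997e-06 s
dist = c * tof / 2
= 3e8 * 1.997e-06 / 2
= 299.55 m


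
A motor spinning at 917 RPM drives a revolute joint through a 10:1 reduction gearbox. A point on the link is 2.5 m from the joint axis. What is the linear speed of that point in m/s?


omega_motor = 917 * 2*pi/60 = 96.028 rad/s
omega_joint = omega_motor / 10 = 9.6028 rad/s
v = omega_joint * r = 9.6028 * 2.5
= 24.007 m/s


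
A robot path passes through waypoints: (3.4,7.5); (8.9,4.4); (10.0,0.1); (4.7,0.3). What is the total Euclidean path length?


Segment lengths:
  seg1 = sqrt((5.5)^2 + (-3.1)^2) = 6.3135
  seg2 = sqrt((1.1)^2 + (-4.3)^2) = 4.4385
  seg3 = sqrt((-5.3)^2 + (0.2)^2) = 5.3038
Total = 16.0557


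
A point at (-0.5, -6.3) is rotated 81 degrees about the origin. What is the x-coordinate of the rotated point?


x' = x*cos(theta) - y*sin(theta)
cos(81 deg) = 0.1564, sin(81 deg) = 0.9877
x' = -0.5 * 0.1564 - -6.3 * 0.9877
= -0.0782 - -6.2224
= 6.1442


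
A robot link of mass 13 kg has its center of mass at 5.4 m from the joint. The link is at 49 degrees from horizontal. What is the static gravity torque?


tau = m*g*L*cos(angle)
= 13 * 9.81 * 5.4 * cos(49 deg)
= 13 * 9.81 * 5.4 * 0.6561
= 451.8029 Nm


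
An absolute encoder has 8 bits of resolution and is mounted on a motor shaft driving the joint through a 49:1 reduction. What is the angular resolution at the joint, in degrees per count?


counts = 2^8 = 256
effective counts at joint = 256 * 49 = 12544
resolution = 360 / 12544
= 0.0287 deg/count


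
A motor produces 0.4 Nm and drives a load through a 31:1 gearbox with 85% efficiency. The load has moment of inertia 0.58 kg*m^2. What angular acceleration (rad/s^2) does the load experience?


tau_out = tau_motor * N * eta
= 0.4 * 31 * 0.85 = 10.54 Nm
alpha = tau_out / I = 10.54 / 0.58
= 18.1724 rad/s^2


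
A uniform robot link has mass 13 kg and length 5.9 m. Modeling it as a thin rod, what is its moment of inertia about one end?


I = (1/3) * m * L^2
= (1/3) * 13 * 5.9^2
= 0.333333 * 13 * 34.81
= 150.8433 kg*m^2


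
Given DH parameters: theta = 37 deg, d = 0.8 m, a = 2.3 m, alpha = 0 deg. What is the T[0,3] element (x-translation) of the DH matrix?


T[0,3] = a * cos(theta)
= 2.3 * cos(37 deg)
= 2.3 * 0.7986
= 1.8369


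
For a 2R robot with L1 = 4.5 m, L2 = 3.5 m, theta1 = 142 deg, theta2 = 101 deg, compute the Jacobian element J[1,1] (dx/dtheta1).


J[1,1] = -L1*sin(t1) - L2*sin(t1+t2)
= -4.5*sin(142) - 3.5*sin(243)
= 0.348


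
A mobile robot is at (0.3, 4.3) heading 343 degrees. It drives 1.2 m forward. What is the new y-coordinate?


y_new = y0 + d*sin(theta)
= 4.3 + 1.2*sin(343)
= 4.3 + -0.3508
= 3.9492


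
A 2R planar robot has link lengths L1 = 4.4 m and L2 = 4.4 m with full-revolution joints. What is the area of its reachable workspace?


r_max = L1 + L2 = 8.8 m
r_min = |L1 - L2| = 0.0 m
Area = pi*(r_max^2 - r_min^2)
= pi*(77.44 - 0.0)
= pi * 77.44
= 243.2849 m^2


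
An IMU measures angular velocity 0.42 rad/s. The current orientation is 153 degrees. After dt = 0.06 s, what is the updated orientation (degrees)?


delta_theta = w * dt = 0.42 * 0.06 = 0.0252 rad
= 1.4439 deg
theta_new = 153 + 1.4439 = 154.4439 deg


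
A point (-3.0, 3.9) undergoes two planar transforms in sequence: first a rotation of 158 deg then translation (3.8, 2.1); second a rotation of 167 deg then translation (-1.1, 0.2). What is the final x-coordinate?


After transform 1:
x1 = cos(158)*-3.0 - sin(158)*3.9 + 3.8 = 5.1206
y1 = sin(158)*-3.0 + cos(158)*3.9 + 2.1 = -2.6398
After transform 2:
x2 = cos(167)*5.1206 - sin(167)*-2.6398 + -1.1
= -5.4955


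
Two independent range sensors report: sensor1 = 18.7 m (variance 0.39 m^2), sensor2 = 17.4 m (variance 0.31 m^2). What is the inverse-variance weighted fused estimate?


w1 = (1/var1) / (1/var1 + 1/var2)
   = 2.5641 / (2.5641 + 3.2258) = 0.4429
w2 = 1 - w1 = 0.5571
fused = w1*s1 + w2*s2 = 8.2814 + 9.6943
= 17.9757 m


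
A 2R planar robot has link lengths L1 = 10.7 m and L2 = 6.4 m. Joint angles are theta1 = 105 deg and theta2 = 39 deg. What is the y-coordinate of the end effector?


Convert angles to radians: theta1 = 1.8326, theta2 = 0.6807
y = L1*sin(theta1) + L2*sin(theta1+theta2)
y = 10.3354 + 3.7618
y = 14.0972


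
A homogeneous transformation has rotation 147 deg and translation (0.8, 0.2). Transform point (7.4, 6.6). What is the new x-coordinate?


x' = cos(theta)*px - sin(theta)*py + tx
= -0.8387*7.4 - 0.5446*6.6 + 0.8
= -9.0008


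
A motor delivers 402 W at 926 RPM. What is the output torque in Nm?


omega = 926 * 2*pi/60 = 96.9705 rad/s
tau = P / omega = 402 / 96.9705
= 4.1456 Nm


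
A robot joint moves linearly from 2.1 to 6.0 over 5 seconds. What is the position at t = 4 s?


s = t/T = 4/5 = 0.8
p(t) = p0 + (pf-p0)*s
= 2.1 + (6.0 - 2.1) * 0.8
= 5.22


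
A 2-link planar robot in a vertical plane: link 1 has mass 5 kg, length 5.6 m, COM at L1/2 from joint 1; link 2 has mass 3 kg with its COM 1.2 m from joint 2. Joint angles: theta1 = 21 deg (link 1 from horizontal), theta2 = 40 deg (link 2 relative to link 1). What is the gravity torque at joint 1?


Horizontal distance from joint 1 to link-1 COM:
  x_c1 = (L1/2)*cos(t1) = 2.8 * 0.9336 = 2.614 m
Horizontal distance from joint 1 to link-2 COM:
  x_c2 = L1*cos(t1) + Lc2*cos(t1+t2)
       = 5.6*0.9336 + 1.2*0.4848 = 5.8098 m
tau1 = m1*g*x_c1 + m2*g*x_c2
     = 5*9.81*2.614 + 3*9.81*5.8098
     = 128.2179 + 170.9831
     = 299.201 Nm


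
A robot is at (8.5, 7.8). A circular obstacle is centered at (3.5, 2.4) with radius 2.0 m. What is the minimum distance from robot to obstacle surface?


center_dist = sqrt((8.5-3.5)^2 + (7.8-2.4)^2)
= sqrt(25.0 + 29.16)
= 7.3593
min_dist = center_dist - radius = 7.3593 - 2.0 = 5.3593 m


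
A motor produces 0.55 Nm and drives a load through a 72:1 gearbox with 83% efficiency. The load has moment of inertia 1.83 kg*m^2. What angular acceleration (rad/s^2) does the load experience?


tau_out = tau_motor * N * eta
= 0.55 * 72 * 0.83 = 32.868 Nm
alpha = tau_out / I = 32.868 / 1.83
= 17.9607 rad/s^2


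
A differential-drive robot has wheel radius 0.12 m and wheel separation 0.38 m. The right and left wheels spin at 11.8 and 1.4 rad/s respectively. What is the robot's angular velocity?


vR = r*wR = 0.12*11.8 = 1.416 m/s
vL = r*wL = 0.12*1.4 = 0.168 m/s
v = (vR+vL)/2 = 0.792 m/s
omega = (vR-vL)/L = 3.2842 rad/s
angular velocity = 3.2842 rad/s


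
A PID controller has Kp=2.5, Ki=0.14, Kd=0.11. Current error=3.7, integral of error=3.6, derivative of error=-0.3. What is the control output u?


u = Kp*e + Ki*int(e) + Kd*de/dt
= 2.5*3.7 + 0.14*3.6 + 0.11*(-0.3)
= 9.25 + 0.504 + -0.033
= 9.721


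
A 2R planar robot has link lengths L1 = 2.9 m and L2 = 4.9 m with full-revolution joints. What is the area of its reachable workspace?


r_max = L1 + L2 = 7.8 m
r_min = |L1 - L2| = 2.0 m
Area = pi*(r_max^2 - r_min^2)
= pi*(60.84 - 4.0)
= pi * 56.84
= 178.5681 m^2


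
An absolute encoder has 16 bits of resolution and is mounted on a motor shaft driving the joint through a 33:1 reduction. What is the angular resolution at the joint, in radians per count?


counts = 2^16 = 65536
effective counts at joint = 65536 * 33 = 2162688
resolution = 2*pi / 2162688
= 2.9053e-06 rad/count


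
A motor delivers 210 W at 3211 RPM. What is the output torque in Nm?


omega = 3211 * 2*pi/60 = 336.2551 rad/s
tau = P / omega = 210 / 336.2551
= 0.6245 Nm


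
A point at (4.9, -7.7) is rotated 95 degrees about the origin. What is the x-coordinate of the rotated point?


x' = x*cos(theta) - y*sin(theta)
cos(95 deg) = -0.0872, sin(95 deg) = 0.9962
x' = 4.9 * -0.0872 - -7.7 * 0.9962
= -0.4271 - -7.6707
= 7.2436


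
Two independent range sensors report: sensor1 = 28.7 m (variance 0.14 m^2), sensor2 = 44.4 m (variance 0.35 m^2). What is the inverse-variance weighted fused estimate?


w1 = (1/var1) / (1/var1 + 1/var2)
   = 7.1429 / (7.1429 + 2.8571) = 0.7143
w2 = 1 - w1 = 0.2857
fused = w1*s1 + w2*s2 = 20.5 + 12.6857
= 33.1857 m


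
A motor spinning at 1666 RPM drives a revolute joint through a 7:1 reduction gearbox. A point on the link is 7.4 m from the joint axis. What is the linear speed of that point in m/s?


omega_motor = 1666 * 2*pi/60 = 174.4631 rad/s
omega_joint = omega_motor / 7 = 24.9233 rad/s
v = omega_joint * r = 24.9233 * 7.4
= 184.4324 m/s


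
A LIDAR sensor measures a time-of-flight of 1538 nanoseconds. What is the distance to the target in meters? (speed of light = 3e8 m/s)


tof = 1538 ns = 1.538e-06 s
dist = c * tof / 2
= 3e8 * 1.538e-06 / 2
= 230.7 m


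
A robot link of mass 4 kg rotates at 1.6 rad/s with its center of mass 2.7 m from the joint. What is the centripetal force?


F = m * omega^2 * r
= 4 * 1.6^2 * 2.7
= 4 * 2.56 * 2.7
= 27.648 N


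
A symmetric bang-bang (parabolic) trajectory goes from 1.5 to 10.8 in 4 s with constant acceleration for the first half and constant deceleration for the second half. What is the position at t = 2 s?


Symmetric rest-to-rest: each phase covers (pf-p0)/2 in time T/2. 0.5*a*(T/2)^2 = (pf-p0)/2 => a = 4*(pf-p0)/T^2
a = 4*(10.8-1.5)/4^2 = 2.325
t = 2 is in the acceleration phase (t <= T/2).
p = p0 + 0.5*a*t^2 = 1.5 + 0.5*2.325*2^2
= 6.15


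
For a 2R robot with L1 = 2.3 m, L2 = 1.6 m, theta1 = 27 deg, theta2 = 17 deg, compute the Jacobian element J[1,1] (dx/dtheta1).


J[1,1] = -L1*sin(t1) - L2*sin(t1+t2)
= -2.3*sin(27) - 1.6*sin(44)
= -2.1556


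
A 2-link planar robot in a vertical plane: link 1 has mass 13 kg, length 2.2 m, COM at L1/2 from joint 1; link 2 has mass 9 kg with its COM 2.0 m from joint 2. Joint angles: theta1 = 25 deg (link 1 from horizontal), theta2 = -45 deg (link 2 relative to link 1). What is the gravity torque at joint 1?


Horizontal distance from joint 1 to link-1 COM:
  x_c1 = (L1/2)*cos(t1) = 1.1 * 0.9063 = 0.9969 m
Horizontal distance from joint 1 to link-2 COM:
  x_c2 = L1*cos(t1) + Lc2*cos(t1+t2)
       = 2.2*0.9063 + 2.0*0.9397 = 3.8733 m
tau1 = m1*g*x_c1 + m2*g*x_c2
     = 13*9.81*0.9969 + 9*9.81*3.8733
     = 127.1396 + 341.9703
     = 469.1099 Nm


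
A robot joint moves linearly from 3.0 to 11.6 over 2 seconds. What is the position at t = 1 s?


s = t/T = 1/2 = 0.5
p(t) = p0 + (pf-p0)*s
= 3.0 + (11.6 - 3.0) * 0.5
= 7.3


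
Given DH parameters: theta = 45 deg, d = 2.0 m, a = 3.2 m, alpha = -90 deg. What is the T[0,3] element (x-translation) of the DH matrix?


T[0,3] = a * cos(theta)
= 3.2 * cos(45 deg)
= 3.2 * 0.7071
= 2.2627


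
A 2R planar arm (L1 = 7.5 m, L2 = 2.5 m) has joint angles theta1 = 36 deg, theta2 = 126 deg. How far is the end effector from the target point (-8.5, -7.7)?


End effector via forward kinematics:
x = L1*cos(t1) + L2*cos(t1+t2) = 3.69
y = L1*sin(t1) + L2*sin(t1+t2) = 5.1809
Distance to target:
d = sqrt((-8.5 - 3.69)^2 + (-7.7 - 5.1809)^2)
= sqrt(148.5958 + 165.9184)
= 17.7345 m


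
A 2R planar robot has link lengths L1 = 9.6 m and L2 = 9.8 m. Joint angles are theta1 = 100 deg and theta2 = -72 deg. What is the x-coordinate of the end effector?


Convert angles to radians: theta1 = 1.7453, theta2 = -1.2566
x = L1*cos(theta1) + L2*cos(theta1+theta2)
x = -1.667 + 8.6529
x = 6.9859


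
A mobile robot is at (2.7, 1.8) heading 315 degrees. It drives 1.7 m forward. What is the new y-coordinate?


y_new = y0 + d*sin(theta)
= 1.8 + 1.7*sin(315)
= 1.8 + -1.2021
= 0.5979


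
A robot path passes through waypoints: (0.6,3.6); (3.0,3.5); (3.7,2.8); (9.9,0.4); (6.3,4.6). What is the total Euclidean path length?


Segment lengths:
  seg1 = sqrt((2.4)^2 + (-0.1)^2) = 2.4021
  seg2 = sqrt((0.7)^2 + (-0.7)^2) = 0.9899
  seg3 = sqrt((6.2)^2 + (-2.4)^2) = 6.6483
  seg4 = sqrt((-3.6)^2 + (4.2)^2) = 5.5317
Total = 15.5721


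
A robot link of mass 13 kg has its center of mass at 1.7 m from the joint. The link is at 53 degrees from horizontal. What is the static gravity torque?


tau = m*g*L*cos(angle)
= 13 * 9.81 * 1.7 * cos(53 deg)
= 13 * 9.81 * 1.7 * 0.6018
= 130.4741 Nm


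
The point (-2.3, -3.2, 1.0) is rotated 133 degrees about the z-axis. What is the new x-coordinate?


Rotation about z-axis: x' = x*cos(theta) - y*sin(theta)
= -2.3 * -0.682 - -3.2 * 0.7314
= 3.9089


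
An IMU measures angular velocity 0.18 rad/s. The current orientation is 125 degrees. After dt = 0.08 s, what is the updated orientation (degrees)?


delta_theta = w * dt = 0.18 * 0.08 = 0.0144 rad
= 0.8251 deg
theta_new = 125 + 0.8251 = 125.8251 deg


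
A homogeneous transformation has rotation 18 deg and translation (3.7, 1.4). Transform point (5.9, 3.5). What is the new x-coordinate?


x' = cos(theta)*px - sin(theta)*py + tx
= 0.9511*5.9 - 0.309*3.5 + 3.7
= 8.2297


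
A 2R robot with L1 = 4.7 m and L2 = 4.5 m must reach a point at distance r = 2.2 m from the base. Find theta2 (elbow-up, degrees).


cos(theta2) = (r^2 - L1^2 - L2^2) / (2*L1*L2)
cos(theta2) = (4.84 - 22.09 - 20.25) / 42.3
cos(theta2) = -0.886525
theta2 = 152.4398 degrees


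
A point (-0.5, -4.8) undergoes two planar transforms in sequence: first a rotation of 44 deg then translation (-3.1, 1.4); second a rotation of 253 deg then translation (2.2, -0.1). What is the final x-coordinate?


After transform 1:
x1 = cos(44)*-0.5 - sin(44)*-4.8 + -3.1 = -0.1253
y1 = sin(44)*-0.5 + cos(44)*-4.8 + 1.4 = -2.4002
After transform 2:
x2 = cos(253)*-0.1253 - sin(253)*-2.4002 + 2.2
= -0.0586


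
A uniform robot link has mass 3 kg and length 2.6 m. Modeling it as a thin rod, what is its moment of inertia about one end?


I = (1/3) * m * L^2
= (1/3) * 3 * 2.6^2
= 0.333333 * 3 * 6.76
= 6.76 kg*m^2


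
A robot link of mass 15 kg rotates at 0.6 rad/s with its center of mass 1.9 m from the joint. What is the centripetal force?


F = m * omega^2 * r
= 15 * 0.6^2 * 1.9
= 15 * 0.36 * 1.9
= 10.26 N


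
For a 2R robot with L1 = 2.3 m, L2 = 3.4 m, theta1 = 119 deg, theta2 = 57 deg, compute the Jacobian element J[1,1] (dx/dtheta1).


J[1,1] = -L1*sin(t1) - L2*sin(t1+t2)
= -2.3*sin(119) - 3.4*sin(176)
= -2.2488


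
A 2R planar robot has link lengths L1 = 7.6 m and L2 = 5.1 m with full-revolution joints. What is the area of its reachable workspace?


r_max = L1 + L2 = 12.7 m
r_min = |L1 - L2| = 2.5 m
Area = pi*(r_max^2 - r_min^2)
= pi*(161.29 - 6.25)
= pi * 155.04
= 487.0725 m^2


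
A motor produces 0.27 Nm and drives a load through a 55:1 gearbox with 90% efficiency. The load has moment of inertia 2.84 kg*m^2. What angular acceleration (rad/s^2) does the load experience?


tau_out = tau_motor * N * eta
= 0.27 * 55 * 0.9 = 13.365 Nm
alpha = tau_out / I = 13.365 / 2.84
= 4.706 rad/s^2


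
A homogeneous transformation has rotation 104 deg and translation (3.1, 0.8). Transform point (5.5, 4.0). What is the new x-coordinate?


x' = cos(theta)*px - sin(theta)*py + tx
= -0.2419*5.5 - 0.9703*4.0 + 3.1
= -2.1118


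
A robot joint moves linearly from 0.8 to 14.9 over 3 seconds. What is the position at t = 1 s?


s = t/T = 1/3 = 0.3333
p(t) = p0 + (pf-p0)*s
= 0.8 + (14.9 - 0.8) * 0.3333
= 5.5


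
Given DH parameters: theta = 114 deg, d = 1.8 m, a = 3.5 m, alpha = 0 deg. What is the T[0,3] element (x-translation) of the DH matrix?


T[0,3] = a * cos(theta)
= 3.5 * cos(114 deg)
= 3.5 * -0.4067
= -1.4236


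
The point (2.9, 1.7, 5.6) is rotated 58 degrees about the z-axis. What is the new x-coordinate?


Rotation about z-axis: x' = x*cos(theta) - y*sin(theta)
= 2.9 * 0.5299 - 1.7 * 0.848
= 0.0951


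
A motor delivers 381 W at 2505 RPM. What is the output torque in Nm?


omega = 2505 * 2*pi/60 = 262.323 rad/s
tau = P / omega = 381 / 262.323
= 1.4524 Nm


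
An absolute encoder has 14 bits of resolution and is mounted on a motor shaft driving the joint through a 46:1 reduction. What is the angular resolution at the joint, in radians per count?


counts = 2^14 = 16384
effective counts at joint = 16384 * 46 = 753664
resolution = 2*pi / 753664
= 8.3369e-06 rad/count


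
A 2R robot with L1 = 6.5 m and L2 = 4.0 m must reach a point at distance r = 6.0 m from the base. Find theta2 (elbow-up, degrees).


cos(theta2) = (r^2 - L1^2 - L2^2) / (2*L1*L2)
cos(theta2) = (36.0 - 42.25 - 16.0) / 52.0
cos(theta2) = -0.427885
theta2 = 115.3334 degrees


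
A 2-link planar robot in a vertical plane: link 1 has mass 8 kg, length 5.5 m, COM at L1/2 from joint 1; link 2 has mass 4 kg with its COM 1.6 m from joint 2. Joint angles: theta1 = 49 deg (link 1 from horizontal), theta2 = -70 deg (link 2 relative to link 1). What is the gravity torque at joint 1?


Horizontal distance from joint 1 to link-1 COM:
  x_c1 = (L1/2)*cos(t1) = 2.75 * 0.6561 = 1.8042 m
Horizontal distance from joint 1 to link-2 COM:
  x_c2 = L1*cos(t1) + Lc2*cos(t1+t2)
       = 5.5*0.6561 + 1.6*0.9336 = 5.1021 m
tau1 = m1*g*x_c1 + m2*g*x_c2
     = 8*9.81*1.8042 + 4*9.81*5.1021
     = 141.5907 + 200.2046
     = 341.7952 Nm


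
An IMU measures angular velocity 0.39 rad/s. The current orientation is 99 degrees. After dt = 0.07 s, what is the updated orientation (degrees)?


delta_theta = w * dt = 0.39 * 0.07 = 0.0273 rad
= 1.5642 deg
theta_new = 99 + 1.5642 = 100.5642 deg


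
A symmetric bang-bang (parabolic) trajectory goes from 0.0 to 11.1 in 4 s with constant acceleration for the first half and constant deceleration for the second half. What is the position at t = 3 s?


Symmetric rest-to-rest: each phase covers (pf-p0)/2 in time T/2. 0.5*a*(T/2)^2 = (pf-p0)/2 => a = 4*(pf-p0)/T^2
a = 4*(11.1-0.0)/4^2 = 2.775
t = 3 is in the deceleration phase (t > T/2).
p = pf - 0.5*a*(T-t)^2 = 11.1 - 0.5*2.775*1^2
= 9.7125


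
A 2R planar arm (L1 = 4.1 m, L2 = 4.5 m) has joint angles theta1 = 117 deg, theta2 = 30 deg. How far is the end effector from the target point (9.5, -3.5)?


End effector via forward kinematics:
x = L1*cos(t1) + L2*cos(t1+t2) = -5.6354
y = L1*sin(t1) + L2*sin(t1+t2) = 6.104
Distance to target:
d = sqrt((9.5 - -5.6354)^2 + (-3.5 - 6.104)^2)
= sqrt(229.0797 + 92.2369)
= 17.9253 m


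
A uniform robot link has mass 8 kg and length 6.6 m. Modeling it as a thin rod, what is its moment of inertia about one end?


I = (1/3) * m * L^2
= (1/3) * 8 * 6.6^2
= 0.333333 * 8 * 43.56
= 116.16 kg*m^2


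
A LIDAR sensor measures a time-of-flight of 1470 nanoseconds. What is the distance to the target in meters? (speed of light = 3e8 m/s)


tof = 1470 ns = 1.47e-06 s
dist = c * tof / 2
= 3e8 * 1.47e-06 / 2
= 220.5 m


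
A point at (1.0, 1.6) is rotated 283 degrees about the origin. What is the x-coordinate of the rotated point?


x' = x*cos(theta) - y*sin(theta)
cos(283 deg) = 0.225, sin(283 deg) = -0.9744
x' = 1.0 * 0.225 - 1.6 * -0.9744
= 0.225 - -1.559
= 1.7839


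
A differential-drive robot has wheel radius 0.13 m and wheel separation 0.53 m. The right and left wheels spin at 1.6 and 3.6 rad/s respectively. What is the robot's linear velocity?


vR = r*wR = 0.13*1.6 = 0.208 m/s
vL = r*wL = 0.13*3.6 = 0.468 m/s
v = (vR+vL)/2 = 0.338 m/s
omega = (vR-vL)/L = -0.4906 rad/s
linear velocity = 0.338 m/s


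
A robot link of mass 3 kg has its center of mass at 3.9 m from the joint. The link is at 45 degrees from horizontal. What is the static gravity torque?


tau = m*g*L*cos(angle)
= 3 * 9.81 * 3.9 * cos(45 deg)
= 3 * 9.81 * 3.9 * 0.7071
= 81.1596 Nm


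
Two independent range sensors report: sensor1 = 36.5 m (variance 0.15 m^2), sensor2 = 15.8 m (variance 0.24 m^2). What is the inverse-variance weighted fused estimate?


w1 = (1/var1) / (1/var1 + 1/var2)
   = 6.6667 / (6.6667 + 4.1667) = 0.6154
w2 = 1 - w1 = 0.3846
fused = w1*s1 + w2*s2 = 22.4615 + 6.0769
= 28.5385 m


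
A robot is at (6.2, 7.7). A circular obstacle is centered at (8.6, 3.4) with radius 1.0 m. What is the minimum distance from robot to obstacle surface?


center_dist = sqrt((6.2-8.6)^2 + (7.7-3.4)^2)
= sqrt(5.76 + 18.49)
= 4.9244
min_dist = center_dist - radius = 4.9244 - 1.0 = 3.9244 m


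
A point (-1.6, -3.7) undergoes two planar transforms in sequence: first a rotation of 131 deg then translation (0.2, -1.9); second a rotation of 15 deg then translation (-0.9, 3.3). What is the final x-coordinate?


After transform 1:
x1 = cos(131)*-1.6 - sin(131)*-3.7 + 0.2 = 4.0421
y1 = sin(131)*-1.6 + cos(131)*-3.7 + -1.9 = -0.6801
After transform 2:
x2 = cos(15)*4.0421 - sin(15)*-0.6801 + -0.9
= 3.1804


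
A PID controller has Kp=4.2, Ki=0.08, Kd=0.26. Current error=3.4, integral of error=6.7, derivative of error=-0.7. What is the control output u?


u = Kp*e + Ki*int(e) + Kd*de/dt
= 4.2*3.4 + 0.08*6.7 + 0.26*(-0.7)
= 14.28 + 0.536 + -0.182
= 14.634


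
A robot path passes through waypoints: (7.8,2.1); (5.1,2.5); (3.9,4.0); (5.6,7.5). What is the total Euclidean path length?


Segment lengths:
  seg1 = sqrt((-2.7)^2 + (0.4)^2) = 2.7295
  seg2 = sqrt((-1.2)^2 + (1.5)^2) = 1.9209
  seg3 = sqrt((1.7)^2 + (3.5)^2) = 3.891
Total = 8.5414


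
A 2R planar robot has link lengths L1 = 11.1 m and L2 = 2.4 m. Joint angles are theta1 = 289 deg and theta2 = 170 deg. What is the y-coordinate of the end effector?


Convert angles to radians: theta1 = 5.044, theta2 = 2.9671
y = L1*sin(theta1) + L2*sin(theta1+theta2)
y = -10.4953 + 2.3705
y = -8.1248


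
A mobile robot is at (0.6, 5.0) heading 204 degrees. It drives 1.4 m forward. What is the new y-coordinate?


y_new = y0 + d*sin(theta)
= 5.0 + 1.4*sin(204)
= 5.0 + -0.5694
= 4.4306


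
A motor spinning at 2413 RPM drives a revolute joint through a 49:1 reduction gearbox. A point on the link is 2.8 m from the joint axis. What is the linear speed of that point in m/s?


omega_motor = 2413 * 2*pi/60 = 252.6888 rad/s
omega_joint = omega_motor / 49 = 5.1569 rad/s
v = omega_joint * r = 5.1569 * 2.8
= 14.4394 m/s


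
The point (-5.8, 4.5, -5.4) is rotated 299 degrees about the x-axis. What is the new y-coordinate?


Rotation about x-axis: y' = y*cos(theta) - z*sin(theta)
= 4.5 * 0.4848 - -5.4 * -0.8746
= -2.5413


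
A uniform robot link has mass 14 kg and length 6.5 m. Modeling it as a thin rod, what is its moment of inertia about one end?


I = (1/3) * m * L^2
= (1/3) * 14 * 6.5^2
= 0.333333 * 14 * 42.25
= 197.1667 kg*m^2


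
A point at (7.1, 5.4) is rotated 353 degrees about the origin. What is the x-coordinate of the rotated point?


x' = x*cos(theta) - y*sin(theta)
cos(353 deg) = 0.9925, sin(353 deg) = -0.1219
x' = 7.1 * 0.9925 - 5.4 * -0.1219
= 7.0471 - -0.6581
= 7.7052


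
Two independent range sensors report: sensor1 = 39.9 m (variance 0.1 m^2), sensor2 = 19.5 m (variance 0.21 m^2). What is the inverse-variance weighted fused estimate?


w1 = (1/var1) / (1/var1 + 1/var2)
   = 10.0 / (10.0 + 4.7619) = 0.6774
w2 = 1 - w1 = 0.3226
fused = w1*s1 + w2*s2 = 27.029 + 6.2903
= 33.3194 m


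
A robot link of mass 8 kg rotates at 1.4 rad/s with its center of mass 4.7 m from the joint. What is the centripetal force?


F = m * omega^2 * r
= 8 * 1.4^2 * 4.7
= 8 * 1.96 * 4.7
= 73.696 N


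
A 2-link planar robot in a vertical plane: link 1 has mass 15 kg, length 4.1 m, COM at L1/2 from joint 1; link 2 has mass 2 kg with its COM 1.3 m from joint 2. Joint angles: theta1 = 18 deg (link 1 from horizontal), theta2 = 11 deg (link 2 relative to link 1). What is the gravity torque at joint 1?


Horizontal distance from joint 1 to link-1 COM:
  x_c1 = (L1/2)*cos(t1) = 2.05 * 0.9511 = 1.9497 m
Horizontal distance from joint 1 to link-2 COM:
  x_c2 = L1*cos(t1) + Lc2*cos(t1+t2)
       = 4.1*0.9511 + 1.3*0.8746 = 5.0363 m
tau1 = m1*g*x_c1 + m2*g*x_c2
     = 15*9.81*1.9497 + 2*9.81*5.0363
     = 286.8933 + 98.8129
     = 385.7063 Nm


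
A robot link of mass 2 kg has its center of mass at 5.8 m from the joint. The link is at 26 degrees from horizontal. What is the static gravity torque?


tau = m*g*L*cos(angle)
= 2 * 9.81 * 5.8 * cos(26 deg)
= 2 * 9.81 * 5.8 * 0.8988
= 102.2792 Nm


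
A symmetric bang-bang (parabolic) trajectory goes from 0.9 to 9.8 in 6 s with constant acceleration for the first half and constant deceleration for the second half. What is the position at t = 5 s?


Symmetric rest-to-rest: each phase covers (pf-p0)/2 in time T/2. 0.5*a*(T/2)^2 = (pf-p0)/2 => a = 4*(pf-p0)/T^2
a = 4*(9.8-0.9)/6^2 = 0.9889
t = 5 is in the deceleration phase (t > T/2).
p = pf - 0.5*a*(T-t)^2 = 9.8 - 0.5*0.9889*1^2
= 9.3056


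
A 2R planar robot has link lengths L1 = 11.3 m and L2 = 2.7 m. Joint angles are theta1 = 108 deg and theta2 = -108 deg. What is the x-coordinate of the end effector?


Convert angles to radians: theta1 = 1.885, theta2 = -1.885
x = L1*cos(theta1) + L2*cos(theta1+theta2)
x = -3.4919 + 2.7
x = -0.7919


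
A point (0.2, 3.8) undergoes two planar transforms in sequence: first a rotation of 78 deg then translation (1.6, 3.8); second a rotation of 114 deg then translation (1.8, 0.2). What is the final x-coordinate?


After transform 1:
x1 = cos(78)*0.2 - sin(78)*3.8 + 1.6 = -2.0754
y1 = sin(78)*0.2 + cos(78)*3.8 + 3.8 = 4.7857
After transform 2:
x2 = cos(114)*-2.0754 - sin(114)*4.7857 + 1.8
= -1.7278


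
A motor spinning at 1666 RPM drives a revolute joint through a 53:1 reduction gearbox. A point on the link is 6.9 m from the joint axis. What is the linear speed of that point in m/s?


omega_motor = 1666 * 2*pi/60 = 174.4631 rad/s
omega_joint = omega_motor / 53 = 3.2918 rad/s
v = omega_joint * r = 3.2918 * 6.9
= 22.7131 m/s


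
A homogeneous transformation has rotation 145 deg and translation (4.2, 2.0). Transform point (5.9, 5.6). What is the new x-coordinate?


x' = cos(theta)*px - sin(theta)*py + tx
= -0.8192*5.9 - 0.5736*5.6 + 4.2
= -3.845


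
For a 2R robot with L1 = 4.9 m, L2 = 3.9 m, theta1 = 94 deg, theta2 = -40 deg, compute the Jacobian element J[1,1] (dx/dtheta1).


J[1,1] = -L1*sin(t1) - L2*sin(t1+t2)
= -4.9*sin(94) - 3.9*sin(54)
= -8.0432


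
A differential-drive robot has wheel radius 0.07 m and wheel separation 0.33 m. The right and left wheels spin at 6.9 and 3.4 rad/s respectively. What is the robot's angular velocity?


vR = r*wR = 0.07*6.9 = 0.483 m/s
vL = r*wL = 0.07*3.4 = 0.238 m/s
v = (vR+vL)/2 = 0.3605 m/s
omega = (vR-vL)/L = 0.7424 rad/s
angular velocity = 0.7424 rad/s


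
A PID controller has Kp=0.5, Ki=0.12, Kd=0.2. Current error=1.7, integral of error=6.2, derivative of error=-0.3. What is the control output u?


u = Kp*e + Ki*int(e) + Kd*de/dt
= 0.5*1.7 + 0.12*6.2 + 0.2*(-0.3)
= 0.85 + 0.744 + -0.06
= 1.534


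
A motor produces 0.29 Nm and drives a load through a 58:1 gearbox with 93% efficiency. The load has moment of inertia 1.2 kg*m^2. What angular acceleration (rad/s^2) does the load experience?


tau_out = tau_motor * N * eta
= 0.29 * 58 * 0.93 = 15.6426 Nm
alpha = tau_out / I = 15.6426 / 1.2
= 13.0355 rad/s^2


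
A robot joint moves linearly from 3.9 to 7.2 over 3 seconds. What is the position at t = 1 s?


s = t/T = 1/3 = 0.3333
p(t) = p0 + (pf-p0)*s
= 3.9 + (7.2 - 3.9) * 0.3333
= 5.0


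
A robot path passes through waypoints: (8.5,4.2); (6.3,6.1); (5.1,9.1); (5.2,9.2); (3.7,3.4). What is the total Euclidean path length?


Segment lengths:
  seg1 = sqrt((-2.2)^2 + (1.9)^2) = 2.9069
  seg2 = sqrt((-1.2)^2 + (3.0)^2) = 3.2311
  seg3 = sqrt((0.1)^2 + (0.1)^2) = 0.1414
  seg4 = sqrt((-1.5)^2 + (-5.8)^2) = 5.9908
Total = 12.2702


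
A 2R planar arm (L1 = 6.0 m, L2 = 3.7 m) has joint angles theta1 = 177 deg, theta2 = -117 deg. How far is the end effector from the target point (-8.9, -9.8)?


End effector via forward kinematics:
x = L1*cos(t1) + L2*cos(t1+t2) = -4.1418
y = L1*sin(t1) + L2*sin(t1+t2) = 3.5183
Distance to target:
d = sqrt((-8.9 - -4.1418)^2 + (-9.8 - 3.5183)^2)
= sqrt(22.6407 + 177.3774)
= 14.1428 m


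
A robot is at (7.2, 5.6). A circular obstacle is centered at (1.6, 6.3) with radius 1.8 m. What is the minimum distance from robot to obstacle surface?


center_dist = sqrt((7.2-1.6)^2 + (5.6-6.3)^2)
= sqrt(31.36 + 0.49)
= 5.6436
min_dist = center_dist - radius = 5.6436 - 1.8 = 3.8436 m


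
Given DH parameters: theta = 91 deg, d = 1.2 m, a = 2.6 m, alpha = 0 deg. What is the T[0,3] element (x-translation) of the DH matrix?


T[0,3] = a * cos(theta)
= 2.6 * cos(91 deg)
= 2.6 * -0.0175
= -0.0454


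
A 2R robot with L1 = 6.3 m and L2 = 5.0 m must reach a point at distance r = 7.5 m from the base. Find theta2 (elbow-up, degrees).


cos(theta2) = (r^2 - L1^2 - L2^2) / (2*L1*L2)
cos(theta2) = (56.25 - 39.69 - 25.0) / 63.0
cos(theta2) = -0.133968
theta2 = 97.699 degrees


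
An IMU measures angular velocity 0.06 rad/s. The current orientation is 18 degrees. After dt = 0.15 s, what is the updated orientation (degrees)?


delta_theta = w * dt = 0.06 * 0.15 = 0.009 rad
= 0.5157 deg
theta_new = 18 + 0.5157 = 18.5157 deg


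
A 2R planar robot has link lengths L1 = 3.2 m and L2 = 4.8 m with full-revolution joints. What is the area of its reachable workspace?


r_max = L1 + L2 = 8.0 m
r_min = |L1 - L2| = 1.6 m
Area = pi*(r_max^2 - r_min^2)
= pi*(64.0 - 2.56)
= pi * 61.44
= 193.0195 m^2


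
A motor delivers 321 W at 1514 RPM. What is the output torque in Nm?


omega = 1514 * 2*pi/60 = 158.5457 rad/s
tau = P / omega = 321 / 158.5457
= 2.0247 Nm


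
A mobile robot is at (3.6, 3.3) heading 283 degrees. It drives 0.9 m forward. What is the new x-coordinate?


x_new = x0 + d*cos(theta)
= 3.6 + 0.9*cos(283)
= 3.6 + 0.2025
= 3.8025


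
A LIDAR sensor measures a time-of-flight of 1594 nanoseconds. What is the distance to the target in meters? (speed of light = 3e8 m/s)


tof = 1594 ns = 1.594e-06 s
dist = c * tof / 2
= 3e8 * 1.594e-06 / 2
= 239.1 m


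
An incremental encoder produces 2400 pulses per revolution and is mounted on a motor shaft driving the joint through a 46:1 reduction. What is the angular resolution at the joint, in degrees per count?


counts per rev = 2400
effective counts at joint = 2400 * 46 = 110400
resolution = 360 / 110400
= 0.0033 deg/count


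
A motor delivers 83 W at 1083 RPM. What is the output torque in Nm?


omega = 1083 * 2*pi/60 = 113.4115 rad/s
tau = P / omega = 83 / 113.4115
= 0.7318 Nm


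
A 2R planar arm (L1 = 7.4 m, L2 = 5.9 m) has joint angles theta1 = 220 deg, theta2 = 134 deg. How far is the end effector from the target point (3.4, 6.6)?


End effector via forward kinematics:
x = L1*cos(t1) + L2*cos(t1+t2) = 0.199
y = L1*sin(t1) + L2*sin(t1+t2) = -5.3733
Distance to target:
d = sqrt((3.4 - 0.199)^2 + (6.6 - -5.3733)^2)
= sqrt(10.2467 + 143.361)
= 12.3939 m


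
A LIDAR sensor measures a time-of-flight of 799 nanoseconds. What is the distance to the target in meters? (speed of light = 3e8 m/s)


tof = 799 ns = 7.99e-07 s
dist = c * tof / 2
= 3e8 * 7.99e-07 / 2
= 119.85 m


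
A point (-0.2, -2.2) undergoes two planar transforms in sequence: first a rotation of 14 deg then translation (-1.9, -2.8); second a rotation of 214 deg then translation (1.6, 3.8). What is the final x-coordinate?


After transform 1:
x1 = cos(14)*-0.2 - sin(14)*-2.2 + -1.9 = -1.5618
y1 = sin(14)*-0.2 + cos(14)*-2.2 + -2.8 = -4.983
After transform 2:
x2 = cos(214)*-1.5618 - sin(214)*-4.983 + 1.6
= 0.1083


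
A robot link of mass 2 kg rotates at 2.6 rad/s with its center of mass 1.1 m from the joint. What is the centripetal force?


F = m * omega^2 * r
= 2 * 2.6^2 * 1.1
= 2 * 6.76 * 1.1
= 14.872 N


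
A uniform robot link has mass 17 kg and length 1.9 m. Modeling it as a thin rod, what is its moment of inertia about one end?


I = (1/3) * m * L^2
= (1/3) * 17 * 1.9^2
= 0.333333 * 17 * 3.61
= 20.4567 kg*m^2


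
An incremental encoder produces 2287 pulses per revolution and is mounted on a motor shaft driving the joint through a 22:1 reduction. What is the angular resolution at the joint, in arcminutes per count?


counts per rev = 2287
effective counts at joint = 2287 * 22 = 50314
resolution = 360*60 / 50314
= 0.4293 arcmin/count


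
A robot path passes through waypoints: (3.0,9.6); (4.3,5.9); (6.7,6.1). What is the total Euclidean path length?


Segment lengths:
  seg1 = sqrt((1.3)^2 + (-3.7)^2) = 3.9217
  seg2 = sqrt((2.4)^2 + (0.2)^2) = 2.4083
Total = 6.3301


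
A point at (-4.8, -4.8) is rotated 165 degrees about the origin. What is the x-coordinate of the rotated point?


x' = x*cos(theta) - y*sin(theta)
cos(165 deg) = -0.9659, sin(165 deg) = 0.2588
x' = -4.8 * -0.9659 - -4.8 * 0.2588
= 4.6364 - -1.2423
= 5.8788


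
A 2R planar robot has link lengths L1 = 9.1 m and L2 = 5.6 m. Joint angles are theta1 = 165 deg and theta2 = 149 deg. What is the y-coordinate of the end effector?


Convert angles to radians: theta1 = 2.8798, theta2 = 2.6005
y = L1*sin(theta1) + L2*sin(theta1+theta2)
y = 2.3553 + -4.0283
y = -1.673


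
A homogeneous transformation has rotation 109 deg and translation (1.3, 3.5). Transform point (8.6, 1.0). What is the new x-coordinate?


x' = cos(theta)*px - sin(theta)*py + tx
= -0.3256*8.6 - 0.9455*1.0 + 1.3
= -2.4454


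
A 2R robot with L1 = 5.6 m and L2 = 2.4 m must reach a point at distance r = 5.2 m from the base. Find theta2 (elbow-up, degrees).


cos(theta2) = (r^2 - L1^2 - L2^2) / (2*L1*L2)
cos(theta2) = (27.04 - 31.36 - 5.76) / 26.88
cos(theta2) = -0.375
theta2 = 112.0243 degrees


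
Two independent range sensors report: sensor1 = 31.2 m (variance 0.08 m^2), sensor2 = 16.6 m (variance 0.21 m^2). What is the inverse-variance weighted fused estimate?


w1 = (1/var1) / (1/var1 + 1/var2)
   = 12.5 / (12.5 + 4.7619) = 0.7241
w2 = 1 - w1 = 0.2759
fused = w1*s1 + w2*s2 = 22.5931 + 4.5793
= 27.1724 m


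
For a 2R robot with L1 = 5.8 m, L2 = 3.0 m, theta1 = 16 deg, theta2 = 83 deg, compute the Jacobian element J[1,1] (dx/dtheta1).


J[1,1] = -L1*sin(t1) - L2*sin(t1+t2)
= -5.8*sin(16) - 3.0*sin(99)
= -4.5618


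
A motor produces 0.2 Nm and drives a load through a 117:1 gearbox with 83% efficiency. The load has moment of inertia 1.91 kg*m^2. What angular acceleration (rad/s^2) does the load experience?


tau_out = tau_motor * N * eta
= 0.2 * 117 * 0.83 = 19.422 Nm
alpha = tau_out / I = 19.422 / 1.91
= 10.1686 rad/s^2


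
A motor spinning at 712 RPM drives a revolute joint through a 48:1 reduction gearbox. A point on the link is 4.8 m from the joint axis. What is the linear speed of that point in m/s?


omega_motor = 712 * 2*pi/60 = 74.5605 rad/s
omega_joint = omega_motor / 48 = 1.5533 rad/s
v = omega_joint * r = 1.5533 * 4.8
= 7.456 m/s
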